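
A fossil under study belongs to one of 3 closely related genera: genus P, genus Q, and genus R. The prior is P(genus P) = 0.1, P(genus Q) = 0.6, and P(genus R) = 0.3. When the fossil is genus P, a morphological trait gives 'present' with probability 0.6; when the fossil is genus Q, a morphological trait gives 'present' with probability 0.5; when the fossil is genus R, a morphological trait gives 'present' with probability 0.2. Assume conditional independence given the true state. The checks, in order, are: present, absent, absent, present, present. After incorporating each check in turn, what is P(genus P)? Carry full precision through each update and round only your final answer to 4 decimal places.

0.1456

After 'present': normaliser = 0.6·0.1000 + 0.5·0.6000 + 0.2·0.3000; P(genus P) ≈ 0.1429, P(genus Q) ≈ 0.7143, P(genus R) ≈ 0.1429
After 'absent': normaliser = 0.4·0.1429 + 0.5·0.7143 + 0.8·0.1429; P(genus P) ≈ 0.1081, P(genus Q) ≈ 0.6757, P(genus R) ≈ 0.2162
After 'absent': normaliser = 0.4·0.1081 + 0.5·0.6757 + 0.8·0.2162; P(genus P) ≈ 0.0780, P(genus Q) ≈ 0.6098, P(genus R) ≈ 0.3122
After 'present': normaliser = 0.6·0.0780 + 0.5·0.6098 + 0.2·0.3122; P(genus P) ≈ 0.1131, P(genus Q) ≈ 0.7362, P(genus R) ≈ 0.1508
After 'present': normaliser = 0.6·0.1131 + 0.5·0.7362 + 0.2·0.1508; P(genus P) ≈ 0.1456, P(genus Q) ≈ 0.7897, P(genus R) ≈ 0.0647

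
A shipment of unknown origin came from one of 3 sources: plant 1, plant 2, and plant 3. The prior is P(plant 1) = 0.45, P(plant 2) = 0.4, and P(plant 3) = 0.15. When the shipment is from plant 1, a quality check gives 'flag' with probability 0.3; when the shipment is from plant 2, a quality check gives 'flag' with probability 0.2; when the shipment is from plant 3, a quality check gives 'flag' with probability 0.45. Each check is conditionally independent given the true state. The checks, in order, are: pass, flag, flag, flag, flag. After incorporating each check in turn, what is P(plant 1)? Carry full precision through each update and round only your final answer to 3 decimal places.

0.396

Apply Bayes' rule sequentially, carrying P(plant 1) forward.
After 'pass': normaliser = 0.7·0.4500 + 0.8·0.4000 + 0.55·0.1500; P(plant 1) ≈ 0.4390, P(plant 2) ≈ 0.4460, P(plant 3) ≈ 0.1150
After 'flag': normaliser = 0.3·0.4390 + 0.2·0.4460 + 0.45·0.1150; P(plant 1) ≈ 0.4831, P(plant 2) ≈ 0.3272, P(plant 3) ≈ 0.1898
After 'flag': normaliser = 0.3·0.4831 + 0.2·0.3272 + 0.45·0.1898; P(plant 1) ≈ 0.4900, P(plant 2) ≈ 0.2212, P(plant 3) ≈ 0.2888
After 'flag': normaliser = 0.3·0.4900 + 0.2·0.2212 + 0.45·0.2888; P(plant 1) ≈ 0.4577, P(plant 2) ≈ 0.1378, P(plant 3) ≈ 0.4046
After 'flag': normaliser = 0.3·0.4577 + 0.2·0.1378 + 0.45·0.4046; P(plant 1) ≈ 0.3958, P(plant 2) ≈ 0.0794, P(plant 3) ≈ 0.5248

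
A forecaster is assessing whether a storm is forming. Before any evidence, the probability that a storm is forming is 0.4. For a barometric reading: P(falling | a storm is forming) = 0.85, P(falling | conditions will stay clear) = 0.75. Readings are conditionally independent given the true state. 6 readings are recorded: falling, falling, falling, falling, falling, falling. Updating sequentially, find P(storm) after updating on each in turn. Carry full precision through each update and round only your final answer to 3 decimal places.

After 'falling': P(storm) = 0.85·0.4000 / (0.85·0.4000 + 0.75·0.6000) ≈ 0.4304
After 'falling': P(storm) = 0.85·0.4304 / (0.85·0.4304 + 0.75·0.5696) ≈ 0.4613
After 'falling': P(storm) = 0.85·0.4613 / (0.85·0.4613 + 0.75·0.5387) ≈ 0.4925
After 'falling': P(storm) = 0.85·0.4925 / (0.85·0.4925 + 0.75·0.5075) ≈ 0.5238
After 'falling': P(storm) = 0.85·0.5238 / (0.85·0.5238 + 0.75·0.4762) ≈ 0.5549
After 'falling': P(storm) = 0.85·0.5549 / (0.85·0.5549 + 0.75·0.4451) ≈ 0.5855

0.586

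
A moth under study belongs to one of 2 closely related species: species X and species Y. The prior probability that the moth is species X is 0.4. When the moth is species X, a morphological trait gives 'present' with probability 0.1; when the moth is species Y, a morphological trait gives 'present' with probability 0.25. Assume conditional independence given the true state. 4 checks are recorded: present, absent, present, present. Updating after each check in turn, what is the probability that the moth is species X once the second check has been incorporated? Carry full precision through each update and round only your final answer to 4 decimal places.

Each posterior becomes the prior for the next update.
After 'present': P(species X) = 0.1·0.4000 / (0.1·0.4000 + 0.25·0.6000) ≈ 0.2105
After 'absent': P(species X) = 0.9·0.2105 / (0.9·0.2105 + 0.75·0.7895) ≈ 0.2424

0.2424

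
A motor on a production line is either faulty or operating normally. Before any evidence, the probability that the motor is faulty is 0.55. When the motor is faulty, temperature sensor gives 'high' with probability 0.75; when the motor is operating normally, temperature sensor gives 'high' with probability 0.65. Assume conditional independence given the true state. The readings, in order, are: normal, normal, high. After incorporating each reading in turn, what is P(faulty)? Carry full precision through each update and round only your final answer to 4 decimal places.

0.4184

After 'normal': P(faulty) = 0.25·0.5500 / (0.25·0.5500 + 0.35·0.4500) ≈ 0.4661
After 'normal': P(faulty) = 0.25·0.4661 / (0.25·0.4661 + 0.35·0.5339) ≈ 0.3841
After 'high': P(faulty) = 0.75·0.3841 / (0.75·0.3841 + 0.65·0.6159) ≈ 0.4184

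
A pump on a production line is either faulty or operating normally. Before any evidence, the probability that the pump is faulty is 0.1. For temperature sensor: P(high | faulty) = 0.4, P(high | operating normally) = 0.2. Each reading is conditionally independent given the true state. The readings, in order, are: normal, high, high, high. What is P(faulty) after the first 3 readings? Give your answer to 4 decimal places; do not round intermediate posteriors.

Each posterior becomes the prior for the next update.
After 'normal': P(faulty) = 0.6·0.1000 / (0.6·0.1000 + 0.8·0.9000) ≈ 0.0769
After 'high': P(faulty) = 0.4·0.0769 / (0.4·0.0769 + 0.2·0.9231) ≈ 0.1429
After 'high': P(faulty) = 0.4·0.1429 / (0.4·0.1429 + 0.2·0.8571) ≈ 0.2500

0.2500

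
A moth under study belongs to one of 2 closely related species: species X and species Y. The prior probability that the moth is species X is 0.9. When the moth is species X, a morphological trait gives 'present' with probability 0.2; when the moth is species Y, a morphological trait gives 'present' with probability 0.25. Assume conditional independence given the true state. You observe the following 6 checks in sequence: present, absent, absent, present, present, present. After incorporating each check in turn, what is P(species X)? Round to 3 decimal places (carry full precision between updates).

0.807

After 'present': P(species X) = 0.2·0.9000 / (0.2·0.9000 + 0.25·0.1000) ≈ 0.8780
After 'absent': P(species X) = 0.8·0.8780 / (0.8·0.8780 + 0.75·0.1220) ≈ 0.8848
After 'absent': P(species X) = 0.8·0.8848 / (0.8·0.8848 + 0.75·0.1152) ≈ 0.8912
After 'present': P(species X) = 0.2·0.8912 / (0.2·0.8912 + 0.25·0.1088) ≈ 0.8676
After 'present': P(species X) = 0.2·0.8676 / (0.2·0.8676 + 0.25·0.1324) ≈ 0.8398
After 'present': P(species X) = 0.2·0.8398 / (0.2·0.8398 + 0.25·0.1602) ≈ 0.8075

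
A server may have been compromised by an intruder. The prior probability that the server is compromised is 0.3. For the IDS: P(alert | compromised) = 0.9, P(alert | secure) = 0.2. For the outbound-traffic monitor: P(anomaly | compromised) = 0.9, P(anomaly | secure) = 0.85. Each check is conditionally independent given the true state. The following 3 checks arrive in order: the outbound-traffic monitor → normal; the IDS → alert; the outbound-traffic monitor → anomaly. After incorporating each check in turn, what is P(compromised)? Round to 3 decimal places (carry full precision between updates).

Each posterior becomes the prior for the next update.
After the outbound-traffic monitor='normal': P(compromised) = 0.1·0.3000 / (0.1·0.3000 + 0.15·0.7000) ≈ 0.2222
After the IDS='alert': P(compromised) = 0.9·0.2222 / (0.9·0.2222 + 0.2·0.7778) ≈ 0.5625
After the outbound-traffic monitor='anomaly': P(compromised) = 0.9·0.5625 / (0.9·0.5625 + 0.85·0.4375) ≈ 0.5765

0.577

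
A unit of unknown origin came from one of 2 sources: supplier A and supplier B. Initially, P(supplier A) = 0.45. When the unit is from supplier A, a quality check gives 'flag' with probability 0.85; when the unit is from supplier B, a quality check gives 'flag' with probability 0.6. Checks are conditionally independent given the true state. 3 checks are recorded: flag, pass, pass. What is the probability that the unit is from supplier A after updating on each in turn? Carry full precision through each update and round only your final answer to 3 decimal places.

After 'flag': P(supplier A) = 0.85·0.4500 / (0.85·0.4500 + 0.6·0.5500) ≈ 0.5368
After 'pass': P(supplier A) = 0.15·0.5368 / (0.15·0.5368 + 0.4·0.4632) ≈ 0.3030
After 'pass': P(supplier A) = 0.15·0.3030 / (0.15·0.3030 + 0.4·0.6970) ≈ 0.1402

0.140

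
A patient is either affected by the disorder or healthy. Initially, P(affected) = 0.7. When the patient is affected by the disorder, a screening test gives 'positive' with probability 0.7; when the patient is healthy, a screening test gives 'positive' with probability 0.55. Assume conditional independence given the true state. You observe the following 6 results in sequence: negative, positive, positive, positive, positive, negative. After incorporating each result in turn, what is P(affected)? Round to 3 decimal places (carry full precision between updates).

0.731

Apply Bayes' rule sequentially, carrying P(affected) forward.
After 'negative': P(affected) = 0.3·0.7000 / (0.3·0.7000 + 0.45·0.3000) ≈ 0.6087
After 'positive': P(affected) = 0.7·0.6087 / (0.7·0.6087 + 0.55·0.3913) ≈ 0.6644
After 'positive': P(affected) = 0.7·0.6644 / (0.7·0.6644 + 0.55·0.3356) ≈ 0.7159
After 'positive': P(affected) = 0.7·0.7159 / (0.7·0.7159 + 0.55·0.2841) ≈ 0.7623
After 'positive': P(affected) = 0.7·0.7623 / (0.7·0.7623 + 0.55·0.2377) ≈ 0.8032
After 'negative': P(affected) = 0.3·0.8032 / (0.3·0.8032 + 0.45·0.1968) ≈ 0.7313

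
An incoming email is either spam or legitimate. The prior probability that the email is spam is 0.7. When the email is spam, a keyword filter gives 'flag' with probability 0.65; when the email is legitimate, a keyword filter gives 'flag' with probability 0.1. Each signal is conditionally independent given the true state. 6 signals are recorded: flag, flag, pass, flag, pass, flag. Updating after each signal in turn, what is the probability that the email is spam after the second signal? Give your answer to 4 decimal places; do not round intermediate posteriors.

0.9900

After 'flag': P(spam) = 0.65·0.7000 / (0.65·0.7000 + 0.1·0.3000) ≈ 0.9381
After 'flag': P(spam) = 0.65·0.9381 / (0.65·0.9381 + 0.1·0.0619) ≈ 0.9900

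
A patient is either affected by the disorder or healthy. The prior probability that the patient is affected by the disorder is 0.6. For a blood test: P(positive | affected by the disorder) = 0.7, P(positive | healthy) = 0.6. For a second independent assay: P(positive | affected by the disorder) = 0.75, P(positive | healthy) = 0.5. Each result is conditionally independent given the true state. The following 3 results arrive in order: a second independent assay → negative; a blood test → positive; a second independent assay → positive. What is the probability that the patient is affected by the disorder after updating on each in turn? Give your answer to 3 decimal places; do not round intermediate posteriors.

0.568

After a second independent assay='negative': P(affected) = 0.25·0.6000 / (0.25·0.6000 + 0.5·0.4000) ≈ 0.4286
After a blood test='positive': P(affected) = 0.7·0.4286 / (0.7·0.4286 + 0.6·0.5714) ≈ 0.4667
After a second independent assay='positive': P(affected) = 0.75·0.4667 / (0.75·0.4667 + 0.5·0.5333) ≈ 0.5676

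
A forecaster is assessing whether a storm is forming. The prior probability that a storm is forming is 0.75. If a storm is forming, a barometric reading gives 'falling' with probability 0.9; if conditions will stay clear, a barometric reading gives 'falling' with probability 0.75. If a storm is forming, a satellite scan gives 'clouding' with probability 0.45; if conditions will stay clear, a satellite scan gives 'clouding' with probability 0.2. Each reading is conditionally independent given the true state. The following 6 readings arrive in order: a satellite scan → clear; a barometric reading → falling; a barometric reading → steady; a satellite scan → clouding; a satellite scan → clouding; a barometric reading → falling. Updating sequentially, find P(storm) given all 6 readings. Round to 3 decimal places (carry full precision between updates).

After a satellite scan='clear': P(storm) = 0.55·0.7500 / (0.55·0.7500 + 0.8·0.2500) ≈ 0.6735
After a barometric reading='falling': P(storm) = 0.9·0.6735 / (0.9·0.6735 + 0.75·0.3265) ≈ 0.7122
After a barometric reading='steady': P(storm) = 0.1·0.7122 / (0.1·0.7122 + 0.25·0.2878) ≈ 0.4975
After a satellite scan='clouding': P(storm) = 0.45·0.4975 / (0.45·0.4975 + 0.2·0.5025) ≈ 0.6902
After a satellite scan='clouding': P(storm) = 0.45·0.6902 / (0.45·0.6902 + 0.2·0.3098) ≈ 0.8337
After a barometric reading='falling': P(storm) = 0.9·0.8337 / (0.9·0.8337 + 0.75·0.1663) ≈ 0.8574

0.857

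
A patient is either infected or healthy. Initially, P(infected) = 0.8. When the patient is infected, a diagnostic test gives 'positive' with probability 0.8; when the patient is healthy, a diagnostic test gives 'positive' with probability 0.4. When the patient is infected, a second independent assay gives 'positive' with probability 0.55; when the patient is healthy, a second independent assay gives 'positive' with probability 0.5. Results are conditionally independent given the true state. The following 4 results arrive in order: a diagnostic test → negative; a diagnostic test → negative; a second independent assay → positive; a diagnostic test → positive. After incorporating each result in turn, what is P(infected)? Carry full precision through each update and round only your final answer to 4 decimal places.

0.4944

After a diagnostic test='negative': P(infected) = 0.2·0.8000 / (0.2·0.8000 + 0.6·0.2000) ≈ 0.5714
After a diagnostic test='negative': P(infected) = 0.2·0.5714 / (0.2·0.5714 + 0.6·0.4286) ≈ 0.3077
After a second independent assay='positive': P(infected) = 0.55·0.3077 / (0.55·0.3077 + 0.5·0.6923) ≈ 0.3284
After a diagnostic test='positive': P(infected) = 0.8·0.3284 / (0.8·0.3284 + 0.4·0.6716) ≈ 0.4944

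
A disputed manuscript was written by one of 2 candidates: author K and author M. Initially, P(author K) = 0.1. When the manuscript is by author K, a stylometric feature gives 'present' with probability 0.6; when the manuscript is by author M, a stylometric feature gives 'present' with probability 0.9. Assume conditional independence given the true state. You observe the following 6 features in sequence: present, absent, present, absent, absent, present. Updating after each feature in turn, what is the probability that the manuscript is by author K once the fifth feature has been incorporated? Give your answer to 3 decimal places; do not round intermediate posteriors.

0.760

After 'present': P(author K) = 0.6·0.1000 / (0.6·0.1000 + 0.9·0.9000) ≈ 0.0690
After 'absent': P(author K) = 0.4·0.0690 / (0.4·0.0690 + 0.1·0.9310) ≈ 0.2286
After 'present': P(author K) = 0.6·0.2286 / (0.6·0.2286 + 0.9·0.7714) ≈ 0.1649
After 'absent': P(author K) = 0.4·0.1649 / (0.4·0.1649 + 0.1·0.8351) ≈ 0.4414
After 'absent': P(author K) = 0.4·0.4414 / (0.4·0.4414 + 0.1·0.5586) ≈ 0.7596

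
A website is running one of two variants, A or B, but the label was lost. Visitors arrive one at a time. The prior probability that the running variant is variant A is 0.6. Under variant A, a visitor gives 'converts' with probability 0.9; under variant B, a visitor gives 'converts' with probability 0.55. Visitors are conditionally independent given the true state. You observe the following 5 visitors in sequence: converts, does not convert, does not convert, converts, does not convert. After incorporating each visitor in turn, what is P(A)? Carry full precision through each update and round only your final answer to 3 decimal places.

0.042

After 'converts': P(A) = 0.9·0.6000 / (0.9·0.6000 + 0.55·0.4000) ≈ 0.7105
After 'does not convert': P(A) = 0.1·0.7105 / (0.1·0.7105 + 0.45·0.2895) ≈ 0.3529
After 'does not convert': P(A) = 0.1·0.3529 / (0.1·0.3529 + 0.45·0.6471) ≈ 0.1081
After 'converts': P(A) = 0.9·0.1081 / (0.9·0.1081 + 0.55·0.8919) ≈ 0.1655
After 'does not convert': P(A) = 0.1·0.1655 / (0.1·0.1655 + 0.45·0.8345) ≈ 0.0422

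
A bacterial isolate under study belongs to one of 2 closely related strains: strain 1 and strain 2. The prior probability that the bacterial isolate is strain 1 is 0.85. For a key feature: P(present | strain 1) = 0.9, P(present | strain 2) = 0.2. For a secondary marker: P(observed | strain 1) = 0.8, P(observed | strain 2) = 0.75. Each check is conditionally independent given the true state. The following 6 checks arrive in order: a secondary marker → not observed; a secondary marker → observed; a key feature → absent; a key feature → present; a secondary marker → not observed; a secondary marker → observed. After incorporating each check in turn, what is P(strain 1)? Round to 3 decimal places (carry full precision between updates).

0.699

After a secondary marker='not observed': P(strain 1) = 0.2·0.8500 / (0.2·0.8500 + 0.25·0.1500) ≈ 0.8193
After a secondary marker='observed': P(strain 1) = 0.8·0.8193 / (0.8·0.8193 + 0.75·0.1807) ≈ 0.8286
After a key feature='absent': P(strain 1) = 0.1·0.8286 / (0.1·0.8286 + 0.8·0.1714) ≈ 0.3767
After a key feature='present': P(strain 1) = 0.9·0.3767 / (0.9·0.3767 + 0.2·0.6233) ≈ 0.7312
After a secondary marker='not observed': P(strain 1) = 0.2·0.7312 / (0.2·0.7312 + 0.25·0.2688) ≈ 0.6851
After a secondary marker='observed': P(strain 1) = 0.8·0.6851 / (0.8·0.6851 + 0.75·0.3149) ≈ 0.6989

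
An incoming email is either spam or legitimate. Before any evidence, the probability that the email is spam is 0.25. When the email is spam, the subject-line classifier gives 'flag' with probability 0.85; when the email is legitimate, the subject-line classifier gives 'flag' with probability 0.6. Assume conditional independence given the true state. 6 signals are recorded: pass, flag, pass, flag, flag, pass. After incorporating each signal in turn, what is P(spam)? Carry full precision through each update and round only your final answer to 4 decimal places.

After 'pass': P(spam) = 0.15·0.2500 / (0.15·0.2500 + 0.4·0.7500) ≈ 0.1111
After 'flag': P(spam) = 0.85·0.1111 / (0.85·0.1111 + 0.6·0.8889) ≈ 0.1504
After 'pass': P(spam) = 0.15·0.1504 / (0.15·0.1504 + 0.4·0.8496) ≈ 0.0623
After 'flag': P(spam) = 0.85·0.0623 / (0.85·0.0623 + 0.6·0.9377) ≈ 0.0860
After 'flag': P(spam) = 0.85·0.0860 / (0.85·0.0860 + 0.6·0.9140) ≈ 0.1176
After 'pass': P(spam) = 0.15·0.1176 / (0.15·0.1176 + 0.4·0.8824) ≈ 0.0476

0.0476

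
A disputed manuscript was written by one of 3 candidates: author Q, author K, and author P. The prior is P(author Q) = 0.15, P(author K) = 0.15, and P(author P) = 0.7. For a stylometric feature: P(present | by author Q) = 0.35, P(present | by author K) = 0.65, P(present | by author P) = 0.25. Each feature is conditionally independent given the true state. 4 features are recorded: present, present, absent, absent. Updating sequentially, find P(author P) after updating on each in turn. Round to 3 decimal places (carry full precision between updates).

Each posterior becomes the prior for the next update.
After 'present': normaliser = 0.35·0.1500 + 0.65·0.1500 + 0.25·0.7000; P(author Q) ≈ 0.1615, P(author K) ≈ 0.3000, P(author P) ≈ 0.5385
After 'present': normaliser = 0.35·0.1615 + 0.65·0.3000 + 0.25·0.5385; P(author Q) ≈ 0.1464, P(author K) ≈ 0.5050, P(author P) ≈ 0.3486
After 'absent': normaliser = 0.65·0.1464 + 0.35·0.5050 + 0.75·0.3486; P(author Q) ≈ 0.1784, P(author K) ≈ 0.3314, P(author P) ≈ 0.4902
After 'absent': normaliser = 0.65·0.1784 + 0.35·0.3314 + 0.75·0.4902; P(author Q) ≈ 0.1934, P(author K) ≈ 0.1934, P(author P) ≈ 0.6131

0.613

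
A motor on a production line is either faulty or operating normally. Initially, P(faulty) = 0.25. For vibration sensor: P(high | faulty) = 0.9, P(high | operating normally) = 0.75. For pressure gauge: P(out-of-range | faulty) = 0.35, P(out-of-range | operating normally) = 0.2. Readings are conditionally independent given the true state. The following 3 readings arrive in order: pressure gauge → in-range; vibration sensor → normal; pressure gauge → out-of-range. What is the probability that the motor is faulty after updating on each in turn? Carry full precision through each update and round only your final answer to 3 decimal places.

0.159

Apply Bayes' rule sequentially, carrying P(faulty) forward.
After pressure gauge='in-range': P(faulty) = 0.65·0.2500 / (0.65·0.2500 + 0.8·0.7500) ≈ 0.2131
After vibration sensor='normal': P(faulty) = 0.1·0.2131 / (0.1·0.2131 + 0.25·0.7869) ≈ 0.0977
After pressure gauge='out-of-range': P(faulty) = 0.35·0.0977 / (0.35·0.0977 + 0.2·0.9023) ≈ 0.1594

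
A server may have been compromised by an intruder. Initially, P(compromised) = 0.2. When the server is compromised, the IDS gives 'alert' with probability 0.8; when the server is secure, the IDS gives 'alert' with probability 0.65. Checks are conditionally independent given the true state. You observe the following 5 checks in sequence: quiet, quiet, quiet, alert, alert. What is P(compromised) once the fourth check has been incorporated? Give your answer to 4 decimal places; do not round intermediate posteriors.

After 'quiet': P(compromised) = 0.2·0.2000 / (0.2·0.2000 + 0.35·0.8000) ≈ 0.1250
After 'quiet': P(compromised) = 0.2·0.1250 / (0.2·0.1250 + 0.35·0.8750) ≈ 0.0755
After 'quiet': P(compromised) = 0.2·0.0755 / (0.2·0.0755 + 0.35·0.9245) ≈ 0.0446
After 'alert': P(compromised) = 0.8·0.0446 / (0.8·0.0446 + 0.65·0.9554) ≈ 0.0543

0.0543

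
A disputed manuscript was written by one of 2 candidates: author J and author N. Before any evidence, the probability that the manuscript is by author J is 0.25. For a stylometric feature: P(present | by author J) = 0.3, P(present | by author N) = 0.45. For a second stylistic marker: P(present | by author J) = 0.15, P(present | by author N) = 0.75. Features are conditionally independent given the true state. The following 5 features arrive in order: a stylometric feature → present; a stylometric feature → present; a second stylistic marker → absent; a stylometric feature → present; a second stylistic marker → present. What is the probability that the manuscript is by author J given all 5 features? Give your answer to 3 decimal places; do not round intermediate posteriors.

Apply Bayes' rule sequentially, carrying P(author J) forward.
After a stylometric feature='present': P(author J) = 0.3·0.2500 / (0.3·0.2500 + 0.45·0.7500) ≈ 0.1818
After a stylometric feature='present': P(author J) = 0.3·0.1818 / (0.3·0.1818 + 0.45·0.8182) ≈ 0.1290
After a second stylistic marker='absent': P(author J) = 0.85·0.1290 / (0.85·0.1290 + 0.25·0.8710) ≈ 0.3350
After a stylometric feature='present': P(author J) = 0.3·0.3350 / (0.3·0.3350 + 0.45·0.6650) ≈ 0.2514
After a second stylistic marker='present': P(author J) = 0.15·0.2514 / (0.15·0.2514 + 0.75·0.7486) ≈ 0.0629

0.063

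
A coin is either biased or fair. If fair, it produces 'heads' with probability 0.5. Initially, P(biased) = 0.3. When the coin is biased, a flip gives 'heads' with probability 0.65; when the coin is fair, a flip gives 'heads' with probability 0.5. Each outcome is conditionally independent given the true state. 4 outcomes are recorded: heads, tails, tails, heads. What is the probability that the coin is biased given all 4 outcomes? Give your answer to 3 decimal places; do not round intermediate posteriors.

0.262

After 'heads': P(biased) = 0.65·0.3000 / (0.65·0.3000 + 0.5·0.7000) ≈ 0.3578
After 'tails': P(biased) = 0.35·0.3578 / (0.35·0.3578 + 0.5·0.6422) ≈ 0.2806
After 'tails': P(biased) = 0.35·0.2806 / (0.35·0.2806 + 0.5·0.7194) ≈ 0.2145
After 'heads': P(biased) = 0.65·0.2145 / (0.65·0.2145 + 0.5·0.7855) ≈ 0.2619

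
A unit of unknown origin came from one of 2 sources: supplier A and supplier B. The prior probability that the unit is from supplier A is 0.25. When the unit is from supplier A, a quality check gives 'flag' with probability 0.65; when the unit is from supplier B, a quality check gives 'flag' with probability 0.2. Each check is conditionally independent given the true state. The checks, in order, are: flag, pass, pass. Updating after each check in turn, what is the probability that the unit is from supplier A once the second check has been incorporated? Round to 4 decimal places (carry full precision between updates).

After 'flag': P(supplier A) = 0.65·0.2500 / (0.65·0.2500 + 0.2·0.7500) ≈ 0.5200
After 'pass': P(supplier A) = 0.35·0.5200 / (0.35·0.5200 + 0.8·0.4800) ≈ 0.3216

0.3216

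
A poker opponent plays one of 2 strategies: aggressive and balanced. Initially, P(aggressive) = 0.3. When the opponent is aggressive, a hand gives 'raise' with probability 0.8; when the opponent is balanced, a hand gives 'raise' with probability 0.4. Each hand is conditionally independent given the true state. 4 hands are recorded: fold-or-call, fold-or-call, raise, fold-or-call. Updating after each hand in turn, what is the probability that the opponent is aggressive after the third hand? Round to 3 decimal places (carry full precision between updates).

After 'fold-or-call': P(aggressive) = 0.2·0.3000 / (0.2·0.3000 + 0.6·0.7000) ≈ 0.1250
After 'fold-or-call': P(aggressive) = 0.2·0.1250 / (0.2·0.1250 + 0.6·0.8750) ≈ 0.0455
After 'raise': P(aggressive) = 0.8·0.0455 / (0.8·0.0455 + 0.4·0.9545) ≈ 0.0870

0.087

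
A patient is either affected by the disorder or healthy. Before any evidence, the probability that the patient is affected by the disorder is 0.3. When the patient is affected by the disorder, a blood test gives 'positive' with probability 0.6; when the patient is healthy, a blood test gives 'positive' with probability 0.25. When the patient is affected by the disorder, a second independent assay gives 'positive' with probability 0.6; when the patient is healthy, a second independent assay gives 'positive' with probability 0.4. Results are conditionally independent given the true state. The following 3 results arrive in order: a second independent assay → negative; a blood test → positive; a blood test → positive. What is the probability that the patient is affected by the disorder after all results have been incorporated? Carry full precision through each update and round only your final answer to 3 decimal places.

Apply Bayes' rule sequentially, carrying P(affected) forward.
After a second independent assay='negative': P(affected) = 0.4·0.3000 / (0.4·0.3000 + 0.6·0.7000) ≈ 0.2222
After a blood test='positive': P(affected) = 0.6·0.2222 / (0.6·0.2222 + 0.25·0.7778) ≈ 0.4068
After a blood test='positive': P(affected) = 0.6·0.4068 / (0.6·0.4068 + 0.25·0.5932) ≈ 0.6220

0.622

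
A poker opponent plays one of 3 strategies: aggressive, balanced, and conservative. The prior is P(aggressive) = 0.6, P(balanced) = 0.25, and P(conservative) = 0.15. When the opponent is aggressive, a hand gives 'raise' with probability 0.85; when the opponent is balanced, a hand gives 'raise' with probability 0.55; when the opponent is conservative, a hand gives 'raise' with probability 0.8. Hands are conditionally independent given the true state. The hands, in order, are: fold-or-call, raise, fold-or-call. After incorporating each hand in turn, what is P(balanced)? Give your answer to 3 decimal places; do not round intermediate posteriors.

Apply Bayes' rule sequentially, carrying P(balanced) forward.
After 'fold-or-call': normaliser = 0.15·0.6000 + 0.45·0.2500 + 0.2·0.1500; P(aggressive) ≈ 0.3871, P(balanced) ≈ 0.4839, P(conservative) ≈ 0.1290
After 'raise': normaliser = 0.85·0.3871 + 0.55·0.4839 + 0.8·0.1290; P(aggressive) ≈ 0.4711, P(balanced) ≈ 0.3811, P(conservative) ≈ 0.1478
After 'fold-or-call': normaliser = 0.15·0.4711 + 0.45·0.3811 + 0.2·0.1478; P(aggressive) ≈ 0.2601, P(balanced) ≈ 0.6311, P(conservative) ≈ 0.1088

0.631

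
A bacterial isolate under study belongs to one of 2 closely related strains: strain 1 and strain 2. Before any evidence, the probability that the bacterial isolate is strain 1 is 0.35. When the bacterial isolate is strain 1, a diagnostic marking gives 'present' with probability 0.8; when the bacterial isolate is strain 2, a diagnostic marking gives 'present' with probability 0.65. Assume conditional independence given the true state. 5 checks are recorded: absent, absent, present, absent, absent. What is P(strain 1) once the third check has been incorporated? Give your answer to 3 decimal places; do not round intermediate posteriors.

Each posterior becomes the prior for the next update.
After 'absent': P(strain 1) = 0.2·0.3500 / (0.2·0.3500 + 0.35·0.6500) ≈ 0.2353
After 'absent': P(strain 1) = 0.2·0.2353 / (0.2·0.2353 + 0.35·0.7647) ≈ 0.1495
After 'present': P(strain 1) = 0.8·0.1495 / (0.8·0.1495 + 0.65·0.8505) ≈ 0.1779

0.178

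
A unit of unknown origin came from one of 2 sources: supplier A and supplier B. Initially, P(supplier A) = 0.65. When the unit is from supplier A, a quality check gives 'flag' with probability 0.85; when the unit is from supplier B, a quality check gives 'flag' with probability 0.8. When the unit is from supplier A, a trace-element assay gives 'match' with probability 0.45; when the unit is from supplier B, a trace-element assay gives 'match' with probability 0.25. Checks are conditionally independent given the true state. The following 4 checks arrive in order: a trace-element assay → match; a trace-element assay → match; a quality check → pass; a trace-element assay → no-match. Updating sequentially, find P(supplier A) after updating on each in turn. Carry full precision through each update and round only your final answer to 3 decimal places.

0.768

After a trace-element assay='match': P(supplier A) = 0.45·0.6500 / (0.45·0.6500 + 0.25·0.3500) ≈ 0.7697
After a trace-element assay='match': P(supplier A) = 0.45·0.7697 / (0.45·0.7697 + 0.25·0.2303) ≈ 0.8575
After a quality check='pass': P(supplier A) = 0.15·0.8575 / (0.15·0.8575 + 0.2·0.1425) ≈ 0.8186
After a trace-element assay='no-match': P(supplier A) = 0.55·0.8186 / (0.55·0.8186 + 0.75·0.1814) ≈ 0.7680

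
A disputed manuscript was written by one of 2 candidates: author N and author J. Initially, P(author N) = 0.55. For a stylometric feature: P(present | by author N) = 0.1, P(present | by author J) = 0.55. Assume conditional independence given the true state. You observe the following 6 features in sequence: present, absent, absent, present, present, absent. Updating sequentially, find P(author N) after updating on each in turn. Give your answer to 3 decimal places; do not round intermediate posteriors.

0.056

After 'present': P(author N) = 0.1·0.5500 / (0.1·0.5500 + 0.55·0.4500) ≈ 0.1818
After 'absent': P(author N) = 0.9·0.1818 / (0.9·0.1818 + 0.45·0.8182) ≈ 0.3077
After 'absent': P(author N) = 0.9·0.3077 / (0.9·0.3077 + 0.45·0.6923) ≈ 0.4706
After 'present': P(author N) = 0.1·0.4706 / (0.1·0.4706 + 0.55·0.5294) ≈ 0.1391
After 'present': P(author N) = 0.1·0.1391 / (0.1·0.1391 + 0.55·0.8609) ≈ 0.0285
After 'absent': P(author N) = 0.9·0.0285 / (0.9·0.0285 + 0.45·0.9715) ≈ 0.0555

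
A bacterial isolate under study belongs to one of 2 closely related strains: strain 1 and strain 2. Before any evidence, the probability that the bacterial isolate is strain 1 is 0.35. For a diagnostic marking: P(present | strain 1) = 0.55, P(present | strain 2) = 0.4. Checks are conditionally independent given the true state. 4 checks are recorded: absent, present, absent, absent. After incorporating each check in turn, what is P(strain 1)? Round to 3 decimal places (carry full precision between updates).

0.238

After 'absent': P(strain 1) = 0.45·0.3500 / (0.45·0.3500 + 0.6·0.6500) ≈ 0.2877
After 'present': P(strain 1) = 0.55·0.2877 / (0.55·0.2877 + 0.4·0.7123) ≈ 0.3570
After 'absent': P(strain 1) = 0.45·0.3570 / (0.45·0.3570 + 0.6·0.6430) ≈ 0.2940
After 'absent': P(strain 1) = 0.45·0.2940 / (0.45·0.2940 + 0.6·0.7060) ≈ 0.2380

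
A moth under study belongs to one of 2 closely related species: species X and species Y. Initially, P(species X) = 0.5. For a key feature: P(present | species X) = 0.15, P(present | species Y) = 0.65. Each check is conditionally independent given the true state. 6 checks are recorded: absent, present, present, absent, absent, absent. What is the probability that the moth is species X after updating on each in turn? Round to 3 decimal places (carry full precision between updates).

After 'absent': P(species X) = 0.85·0.5000 / (0.85·0.5000 + 0.35·0.5000) ≈ 0.7083
After 'present': P(species X) = 0.15·0.7083 / (0.15·0.7083 + 0.65·0.2917) ≈ 0.3592
After 'present': P(species X) = 0.15·0.3592 / (0.15·0.3592 + 0.65·0.6408) ≈ 0.1145
After 'absent': P(species X) = 0.85·0.1145 / (0.85·0.1145 + 0.35·0.8855) ≈ 0.2390
After 'absent': P(species X) = 0.85·0.2390 / (0.85·0.2390 + 0.35·0.7610) ≈ 0.4327
After 'absent': P(species X) = 0.85·0.4327 / (0.85·0.4327 + 0.35·0.5673) ≈ 0.6494

0.649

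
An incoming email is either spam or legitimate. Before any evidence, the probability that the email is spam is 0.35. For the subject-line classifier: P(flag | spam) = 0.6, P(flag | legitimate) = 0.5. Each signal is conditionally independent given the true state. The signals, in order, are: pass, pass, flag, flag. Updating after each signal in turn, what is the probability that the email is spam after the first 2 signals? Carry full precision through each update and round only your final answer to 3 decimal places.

0.256

After 'pass': P(spam) = 0.4·0.3500 / (0.4·0.3500 + 0.5·0.6500) ≈ 0.3011
After 'pass': P(spam) = 0.4·0.3011 / (0.4·0.3011 + 0.5·0.6989) ≈ 0.2563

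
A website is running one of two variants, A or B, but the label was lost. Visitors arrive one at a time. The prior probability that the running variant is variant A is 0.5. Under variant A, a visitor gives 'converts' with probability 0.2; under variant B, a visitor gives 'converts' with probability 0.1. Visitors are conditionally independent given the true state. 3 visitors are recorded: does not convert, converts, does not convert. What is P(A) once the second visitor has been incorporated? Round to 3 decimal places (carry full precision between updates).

0.640

After 'does not convert': P(A) = 0.8·0.5000 / (0.8·0.5000 + 0.9·0.5000) ≈ 0.4706
After 'converts': P(A) = 0.2·0.4706 / (0.2·0.4706 + 0.1·0.5294) ≈ 0.6400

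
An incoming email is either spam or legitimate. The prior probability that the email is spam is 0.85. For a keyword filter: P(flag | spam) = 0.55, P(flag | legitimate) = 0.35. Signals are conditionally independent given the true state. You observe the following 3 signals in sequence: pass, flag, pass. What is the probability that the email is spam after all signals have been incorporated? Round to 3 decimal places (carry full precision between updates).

0.810

After 'pass': P(spam) = 0.45·0.8500 / (0.45·0.8500 + 0.65·0.1500) ≈ 0.7969
After 'flag': P(spam) = 0.55·0.7969 / (0.55·0.7969 + 0.35·0.2031) ≈ 0.8604
After 'pass': P(spam) = 0.45·0.8604 / (0.45·0.8604 + 0.65·0.1396) ≈ 0.8102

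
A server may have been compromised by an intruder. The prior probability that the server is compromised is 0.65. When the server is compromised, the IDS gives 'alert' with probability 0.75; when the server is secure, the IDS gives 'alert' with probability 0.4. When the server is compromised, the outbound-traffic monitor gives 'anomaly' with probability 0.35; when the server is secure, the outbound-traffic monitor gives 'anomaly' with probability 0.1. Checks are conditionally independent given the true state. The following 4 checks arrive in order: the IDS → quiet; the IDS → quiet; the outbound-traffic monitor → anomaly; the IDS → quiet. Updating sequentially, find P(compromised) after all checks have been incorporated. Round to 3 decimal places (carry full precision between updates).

After the IDS='quiet': P(compromised) = 0.25·0.6500 / (0.25·0.6500 + 0.6·0.3500) ≈ 0.4362
After the IDS='quiet': P(compromised) = 0.25·0.4362 / (0.25·0.4362 + 0.6·0.5638) ≈ 0.2438
After the outbound-traffic monitor='anomaly': P(compromised) = 0.35·0.2438 / (0.35·0.2438 + 0.1·0.7562) ≈ 0.5302
After the IDS='quiet': P(compromised) = 0.25·0.5302 / (0.25·0.5302 + 0.6·0.4698) ≈ 0.3198

0.320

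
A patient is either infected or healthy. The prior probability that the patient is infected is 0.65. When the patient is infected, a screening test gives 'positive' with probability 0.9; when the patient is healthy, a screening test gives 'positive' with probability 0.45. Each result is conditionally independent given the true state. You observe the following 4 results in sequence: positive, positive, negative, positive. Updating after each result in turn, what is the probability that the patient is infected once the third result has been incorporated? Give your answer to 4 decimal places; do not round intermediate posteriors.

After 'positive': P(infected) = 0.9·0.6500 / (0.9·0.6500 + 0.45·0.3500) ≈ 0.7879
After 'positive': P(infected) = 0.9·0.7879 / (0.9·0.7879 + 0.45·0.2121) ≈ 0.8814
After 'negative': P(infected) = 0.1·0.8814 / (0.1·0.8814 + 0.55·0.1186) ≈ 0.5746

0.5746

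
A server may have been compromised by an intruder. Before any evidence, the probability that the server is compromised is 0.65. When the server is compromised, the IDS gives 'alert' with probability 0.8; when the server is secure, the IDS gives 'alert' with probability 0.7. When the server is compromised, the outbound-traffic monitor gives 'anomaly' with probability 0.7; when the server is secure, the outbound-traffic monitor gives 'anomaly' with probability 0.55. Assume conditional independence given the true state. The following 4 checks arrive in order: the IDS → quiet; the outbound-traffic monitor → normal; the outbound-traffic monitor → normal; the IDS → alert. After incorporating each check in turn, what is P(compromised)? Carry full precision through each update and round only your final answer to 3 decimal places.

Each posterior becomes the prior for the next update.
After the IDS='quiet': P(compromised) = 0.2·0.6500 / (0.2·0.6500 + 0.3·0.3500) ≈ 0.5532
After the outbound-traffic monitor='normal': P(compromised) = 0.3·0.5532 / (0.3·0.5532 + 0.45·0.4468) ≈ 0.4522
After the outbound-traffic monitor='normal': P(compromised) = 0.3·0.4522 / (0.3·0.4522 + 0.45·0.5478) ≈ 0.3549
After the IDS='alert': P(compromised) = 0.8·0.3549 / (0.8·0.3549 + 0.7·0.6451) ≈ 0.3861

0.386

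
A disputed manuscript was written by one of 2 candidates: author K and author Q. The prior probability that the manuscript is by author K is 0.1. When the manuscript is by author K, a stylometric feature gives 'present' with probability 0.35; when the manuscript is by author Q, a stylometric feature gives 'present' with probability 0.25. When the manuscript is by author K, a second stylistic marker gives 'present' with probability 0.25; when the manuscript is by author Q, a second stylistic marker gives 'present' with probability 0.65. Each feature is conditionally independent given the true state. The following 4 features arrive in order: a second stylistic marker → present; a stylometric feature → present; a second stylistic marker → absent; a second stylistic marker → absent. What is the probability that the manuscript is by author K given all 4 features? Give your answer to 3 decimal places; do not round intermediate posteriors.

After a second stylistic marker='present': P(author K) = 0.25·0.1000 / (0.25·0.1000 + 0.65·0.9000) ≈ 0.0410
After a stylometric feature='present': P(author K) = 0.35·0.0410 / (0.35·0.0410 + 0.25·0.9590) ≈ 0.0565
After a second stylistic marker='absent': P(author K) = 0.75·0.0565 / (0.75·0.0565 + 0.35·0.9435) ≈ 0.1136
After a second stylistic marker='absent': P(author K) = 0.75·0.1136 / (0.75·0.1136 + 0.35·0.8864) ≈ 0.2155

0.216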